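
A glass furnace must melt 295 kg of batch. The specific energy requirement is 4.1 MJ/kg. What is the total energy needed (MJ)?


Total energy = mass * specific energy
  E = 295 * 4.1 = 1209.5 MJ

1209.5 MJ


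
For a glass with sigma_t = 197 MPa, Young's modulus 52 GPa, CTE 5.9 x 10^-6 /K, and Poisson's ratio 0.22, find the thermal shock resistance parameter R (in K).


Thermal shock resistance: R = sigma * (1 - nu) / (E * alpha)
  Numerator = 197 * (1 - 0.22) = 153.66
  Denominator = 52 * 1000 * (5.9 x 10^-6) = 0.3068
  R = 153.66 / 0.3068 = 500.8 K

500.8 K


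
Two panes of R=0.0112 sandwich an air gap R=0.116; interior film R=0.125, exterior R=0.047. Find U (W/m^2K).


Total thermal resistance (series):
  R_total = R_in + R_glass + R_air + R_glass + R_out
  R_total = 0.125 + 0.0112 + 0.116 + 0.0112 + 0.047 = 0.3104 m^2K/W
U-value = 1 / R_total = 1 / 0.3104 = 3.222 W/m^2K

3.222 W/m^2K


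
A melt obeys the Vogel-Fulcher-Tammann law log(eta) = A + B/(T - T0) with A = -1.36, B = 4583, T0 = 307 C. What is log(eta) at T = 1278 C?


VFT equation: log(eta) = A + B / (T - T0)
  T - T0 = 1278 - 307 = 971
  B / (T - T0) = 4583 / 971 = 4.72
  log(eta) = -1.36 + 4.72 = 3.36

3.36


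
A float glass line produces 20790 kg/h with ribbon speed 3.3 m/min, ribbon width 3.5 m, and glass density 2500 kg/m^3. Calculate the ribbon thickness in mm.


Ribbon cross-section from mass balance:
  Volume rate = throughput / density = 20790 / 2500 = 8.316 m^3/h
  thickness = volume rate / (speed * 60 * width), i.e.
  thickness = throughput / (60 * speed * width * density) * 1000
  thickness = 20790 / (60 * 3.3 * 3.5 * 2500) * 1000 = 12.0 mm

12.0 mm


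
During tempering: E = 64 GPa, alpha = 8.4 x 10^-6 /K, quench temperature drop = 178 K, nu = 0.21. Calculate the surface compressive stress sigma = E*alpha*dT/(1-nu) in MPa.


Tempering stress: sigma = E * alpha * dT / (1 - nu)
  E (MPa) = 64 * 1000 = 64000
  Numerator = 64000 * (8.4 x 10^-6) * 178 = 95.6928
  Denominator = 1 - 0.21 = 0.79
  sigma = 95.6928 / 0.79 = 121.1 MPa

121.1 MPa


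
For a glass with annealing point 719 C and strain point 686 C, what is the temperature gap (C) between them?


Gap = T_anneal - T_strain:
  gap = 719 - 686 = 33 C

33 C


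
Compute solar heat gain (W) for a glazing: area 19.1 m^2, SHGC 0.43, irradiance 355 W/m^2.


Solar heat gain: Q = Area * SHGC * Irradiance
  Q = 19.1 * 0.43 * 355 = 2915.6 W

2915.6 W


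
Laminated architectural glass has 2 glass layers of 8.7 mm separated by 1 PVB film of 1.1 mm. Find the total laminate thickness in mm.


Total thickness = glass contribution + PVB contribution
  Glass: 2 * 8.7 = 17.4 mm
  PVB: 1 * 1.1 = 1.1 mm
  Total = 17.4 + 1.1 = 18.5 mm

18.5 mm


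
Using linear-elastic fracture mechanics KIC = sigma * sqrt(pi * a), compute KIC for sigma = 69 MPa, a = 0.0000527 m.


Fracture toughness: KIC = sigma * sqrt(pi * a)
  pi * a = pi * 0.0000527 = 0.000165562
  sqrt(pi * a) = 0.012867
  KIC = 69 * 0.012867 = 0.888 MPa*sqrt(m)

0.888 MPa*sqrt(m)


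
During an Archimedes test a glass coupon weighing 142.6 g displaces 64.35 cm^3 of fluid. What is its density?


Use the definition of density:
  rho = mass / volume
  rho = 142.6 / 64.35 = 2.216 g/cm^3

2.216 g/cm^3


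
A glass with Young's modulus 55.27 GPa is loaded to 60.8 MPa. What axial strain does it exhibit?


Rearrange E = sigma / epsilon:
  epsilon = sigma / E
  E (MPa) = 55.27 * 1000 = 55270
  epsilon = 60.8 / 55270 = 0.0011

0.0011


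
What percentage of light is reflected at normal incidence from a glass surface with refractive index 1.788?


Fresnel reflectance at normal incidence:
  R = ((n - 1)/(n + 1))^2
  (n - 1)/(n + 1) = (1.788 - 1)/(1.788 + 1) = 0.28264
  R = 0.28264^2 = 0.0798854
  R(%) = 0.0798854 * 100 = 7.989%

7.989%


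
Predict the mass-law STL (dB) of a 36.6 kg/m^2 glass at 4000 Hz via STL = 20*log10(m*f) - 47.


Mass law: STL = 20 * log10(m * f) - 47
  m * f = 36.6 * 4000 = 146400
  log10(146400) = 5.16554
  STL = 20 * 5.16554 - 47 = 103.3108 - 47 = 56.3 dB

56.3 dB


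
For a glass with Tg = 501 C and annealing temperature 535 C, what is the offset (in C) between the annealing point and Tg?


Offset = T_anneal - Tg:
  offset = 535 - 501 = 34 C

34 C


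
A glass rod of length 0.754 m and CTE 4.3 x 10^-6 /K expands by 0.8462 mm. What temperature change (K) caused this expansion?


Rearrange dL = alpha * L0 * dT for dT:
  dT = dL / (alpha * L0)
  dL (m) = 0.8462 / 1000 = 0.0008462
  dT = 0.0008462 / ((4.3 x 10^-6) * 0.754) = 261.0 K

261.0 K


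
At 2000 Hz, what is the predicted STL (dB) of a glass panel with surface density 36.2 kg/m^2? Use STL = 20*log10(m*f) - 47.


Mass law: STL = 20 * log10(m * f) - 47
  m * f = 36.2 * 2000 = 72400
  log10(72400) = 4.85974
  STL = 20 * 4.85974 - 47 = 97.1948 - 47 = 50.2 dB

50.2 dB


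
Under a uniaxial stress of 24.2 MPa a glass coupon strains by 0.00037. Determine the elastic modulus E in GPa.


Young's modulus: E = stress / strain
  E = 24.2 MPa / 0.00037 = 65405.41 MPa
Convert to GPa: 65405.41 / 1000 = 65.41 GPa

65.41 GPa


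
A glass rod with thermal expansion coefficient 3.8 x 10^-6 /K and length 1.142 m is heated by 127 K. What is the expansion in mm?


Thermal expansion formula: dL = alpha * L0 * dT
  dL = (3.8 x 10^-6) * 1.142 * 127 = 0.00055113 m
Convert to mm: 0.00055113 * 1000 = 0.5511 mm

0.5511 mm


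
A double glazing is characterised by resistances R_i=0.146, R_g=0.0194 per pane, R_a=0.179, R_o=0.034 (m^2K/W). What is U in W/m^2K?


Total thermal resistance (series):
  R_total = R_in + R_glass + R_air + R_glass + R_out
  R_total = 0.146 + 0.0194 + 0.179 + 0.0194 + 0.034 = 0.3978 m^2K/W
U-value = 1 / R_total = 1 / 0.3978 = 2.514 W/m^2K

2.514 W/m^2K


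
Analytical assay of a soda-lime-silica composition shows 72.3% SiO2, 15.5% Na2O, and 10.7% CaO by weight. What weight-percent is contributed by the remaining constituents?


Sum the three major oxides:
  SiO2 + Na2O + CaO = 72.3 + 15.5 + 10.7 = 98.5%
Subtract from 100%:
  Others = 100 - 98.5 = 1.5%

1.5%


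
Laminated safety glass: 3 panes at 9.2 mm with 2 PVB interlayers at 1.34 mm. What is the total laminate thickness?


Total thickness = glass contribution + PVB contribution
  Glass: 3 * 9.2 = 27.6 mm
  PVB: 2 * 1.34 = 2.68 mm
  Total = 27.6 + 2.68 = 30.28 mm

30.28 mm


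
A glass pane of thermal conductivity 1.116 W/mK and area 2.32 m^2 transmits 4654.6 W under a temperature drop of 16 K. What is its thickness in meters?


Fourier's law: t = k * A * dT / Q
  t = 1.116 * 2.32 * 16 / 4654.6
  t = 41.42592 / 4654.6 = 0.0089 m

0.0089 m


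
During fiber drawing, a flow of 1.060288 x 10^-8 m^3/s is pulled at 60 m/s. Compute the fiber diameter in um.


Cross-sectional area from continuity:
  A = Q / v = 1.060288 x 10^-8 / 60 = 1.767147 x 10^-10 m^2
Diameter from circular cross-section:
  d = sqrt(4A / pi) * 10^6 (m -> um)
  d = sqrt(4 * 1.767147 x 10^-10 / pi) * 10^6 = 15.0 um

15.0 um


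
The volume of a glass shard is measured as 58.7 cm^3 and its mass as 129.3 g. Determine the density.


Use the definition of density:
  rho = mass / volume
  rho = 129.3 / 58.7 = 2.203 g/cm^3

2.203 g/cm^3


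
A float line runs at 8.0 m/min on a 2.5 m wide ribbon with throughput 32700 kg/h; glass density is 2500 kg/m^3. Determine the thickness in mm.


Ribbon cross-section from mass balance:
  Volume rate = throughput / density = 32700 / 2500 = 13.08 m^3/h
  thickness = volume rate / (speed * 60 * width), i.e.
  thickness = throughput / (60 * speed * width * density) * 1000
  thickness = 32700 / (60 * 8.0 * 2.5 * 2500) * 1000 = 10.9 mm

10.9 mm


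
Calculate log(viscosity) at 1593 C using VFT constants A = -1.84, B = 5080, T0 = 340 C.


VFT equation: log(eta) = A + B / (T - T0)
  T - T0 = 1593 - 340 = 1253
  B / (T - T0) = 5080 / 1253 = 4.054
  log(eta) = -1.84 + 4.054 = 2.214

2.214


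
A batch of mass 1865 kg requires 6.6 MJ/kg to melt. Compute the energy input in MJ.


Total energy = mass * specific energy
  E = 1865 * 6.6 = 12309 MJ

12309 MJ


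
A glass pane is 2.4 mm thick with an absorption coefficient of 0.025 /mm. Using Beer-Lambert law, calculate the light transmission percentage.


Beer-Lambert law: T = exp(-alpha * thickness)
  exponent = -0.025 * 2.4 = -0.06
  T = exp(-0.06) = 0.9418
  Percentage = 0.9418 * 100 = 94.18%

94.18%


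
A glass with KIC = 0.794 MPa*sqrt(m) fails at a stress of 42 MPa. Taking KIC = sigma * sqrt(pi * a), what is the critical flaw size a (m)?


Rearrange KIC = sigma * sqrt(pi * a):
  sqrt(pi * a) = KIC / sigma
  sqrt(pi * a) = 0.794 / 42 = 0.018905
  a = (KIC / sigma)^2 / pi
  a = 0.018905^2 / pi = 0.0001138 m

0.0001138 m


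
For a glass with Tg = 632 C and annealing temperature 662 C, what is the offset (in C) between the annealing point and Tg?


Offset = T_anneal - Tg:
  offset = 662 - 632 = 30 C

30 C


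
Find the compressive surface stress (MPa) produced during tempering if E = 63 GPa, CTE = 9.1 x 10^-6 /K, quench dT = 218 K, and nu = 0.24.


Tempering stress: sigma = E * alpha * dT / (1 - nu)
  E (MPa) = 63 * 1000 = 63000
  Numerator = 63000 * (9.1 x 10^-6) * 218 = 124.9794
  Denominator = 1 - 0.24 = 0.76
  sigma = 124.9794 / 0.76 = 164.4 MPa

164.4 MPa


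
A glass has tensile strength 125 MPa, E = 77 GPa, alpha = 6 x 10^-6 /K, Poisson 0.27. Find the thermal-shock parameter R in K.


Thermal shock resistance: R = sigma * (1 - nu) / (E * alpha)
  Numerator = 125 * (1 - 0.27) = 91.25
  Denominator = 77 * 1000 * (6 x 10^-6) = 0.462
  R = 91.25 / 0.462 = 197.5 K

197.5 K


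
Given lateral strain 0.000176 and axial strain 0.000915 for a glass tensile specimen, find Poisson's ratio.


Poisson's ratio: nu = lateral strain / axial strain
  nu = 0.000176 / 0.000915 = 0.1923

0.1923


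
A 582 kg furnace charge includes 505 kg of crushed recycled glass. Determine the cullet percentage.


Cullet ratio = (cullet mass / total batch mass) * 100
  Ratio = 505 / 582 * 100 = 86.77%

86.77%


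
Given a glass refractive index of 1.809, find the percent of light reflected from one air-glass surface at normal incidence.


Fresnel reflectance at normal incidence:
  R = ((n - 1)/(n + 1))^2
  (n - 1)/(n + 1) = (1.809 - 1)/(1.809 + 1) = 0.288003
  R = 0.288003^2 = 0.0829457
  R(%) = 0.0829457 * 100 = 8.295%

8.295%


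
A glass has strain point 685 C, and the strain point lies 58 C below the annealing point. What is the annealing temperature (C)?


T_anneal = T_strain + gap:
  T_anneal = 685 + 58 = 743 C

743 C


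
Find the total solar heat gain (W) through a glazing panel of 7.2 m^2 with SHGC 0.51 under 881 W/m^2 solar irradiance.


Solar heat gain: Q = Area * SHGC * Irradiance
  Q = 7.2 * 0.51 * 881 = 3235 W

3235 W


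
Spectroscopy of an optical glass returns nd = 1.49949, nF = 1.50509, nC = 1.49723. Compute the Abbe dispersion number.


Abbe number formula: Vd = (nd - 1) / (nF - nC)
  nd - 1 = 1.49949 - 1 = 0.49949
  nF - nC = 1.50509 - 1.49723 = 0.00786
  Vd = 0.49949 / 0.00786 = 63.55

63.55


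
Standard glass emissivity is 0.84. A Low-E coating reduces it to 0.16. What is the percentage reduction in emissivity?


Percentage reduction = (1 - coated/uncoated) * 100
  Ratio = 0.16 / 0.84 = 0.1905
  Reduction = (1 - 0.1905) * 100 = 81.0%

81.0%


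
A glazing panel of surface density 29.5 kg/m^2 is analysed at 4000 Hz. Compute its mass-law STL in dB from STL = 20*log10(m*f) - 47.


Mass law: STL = 20 * log10(m * f) - 47
  m * f = 29.5 * 4000 = 118000
  log10(118000) = 5.07188
  STL = 20 * 5.07188 - 47 = 101.4376 - 47 = 54.4 dB

54.4 dB


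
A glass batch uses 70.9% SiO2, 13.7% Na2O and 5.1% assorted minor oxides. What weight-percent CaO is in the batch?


Pieces sum to 100%:
  CaO = 100 - (SiO2 + Na2O + others)
  CaO = 100 - (70.9 + 13.7 + 5.1) = 10.3%

10.3%


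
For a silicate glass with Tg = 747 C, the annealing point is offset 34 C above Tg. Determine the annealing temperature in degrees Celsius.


The annealing temperature is Tg plus the offset:
  T_anneal = 747 + 34 = 781 C

781 C


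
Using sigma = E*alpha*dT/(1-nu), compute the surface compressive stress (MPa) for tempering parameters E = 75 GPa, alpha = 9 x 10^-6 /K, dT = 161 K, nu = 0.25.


Tempering stress: sigma = E * alpha * dT / (1 - nu)
  E (MPa) = 75 * 1000 = 75000
  Numerator = 75000 * (9 x 10^-6) * 161 = 108.675
  Denominator = 1 - 0.25 = 0.75
  sigma = 108.675 / 0.75 = 144.9 MPa

144.9 MPa


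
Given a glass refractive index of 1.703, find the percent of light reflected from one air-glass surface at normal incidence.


Fresnel reflectance at normal incidence:
  R = ((n - 1)/(n + 1))^2
  (n - 1)/(n + 1) = (1.703 - 1)/(1.703 + 1) = 0.260081
  R = 0.260081^2 = 0.0676421
  R(%) = 0.0676421 * 100 = 6.764%

6.764%


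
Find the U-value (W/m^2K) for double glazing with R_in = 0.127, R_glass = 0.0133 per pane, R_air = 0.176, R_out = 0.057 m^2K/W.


Total thermal resistance (series):
  R_total = R_in + R_glass + R_air + R_glass + R_out
  R_total = 0.127 + 0.0133 + 0.176 + 0.0133 + 0.057 = 0.3866 m^2K/W
U-value = 1 / R_total = 1 / 0.3866 = 2.587 W/m^2K

2.587 W/m^2K


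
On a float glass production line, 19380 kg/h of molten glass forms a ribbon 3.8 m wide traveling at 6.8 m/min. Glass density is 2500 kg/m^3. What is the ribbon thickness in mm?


Ribbon cross-section from mass balance:
  Volume rate = throughput / density = 19380 / 2500 = 7.752 m^3/h
  thickness = volume rate / (speed * 60 * width), i.e.
  thickness = throughput / (60 * speed * width * density) * 1000
  thickness = 19380 / (60 * 6.8 * 3.8 * 2500) * 1000 = 5.0 mm

5.0 mm


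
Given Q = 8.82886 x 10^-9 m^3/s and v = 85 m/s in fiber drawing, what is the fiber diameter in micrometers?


Cross-sectional area from continuity:
  A = Q / v = 8.82886 x 10^-9 / 85 = 1.038689 x 10^-10 m^2
Diameter from circular cross-section:
  d = sqrt(4A / pi) * 10^6 (m -> um)
  d = sqrt(4 * 1.038689 x 10^-10 / pi) * 10^6 = 11.5 um

11.5 um


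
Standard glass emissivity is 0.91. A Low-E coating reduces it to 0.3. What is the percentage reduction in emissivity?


Percentage reduction = (1 - coated/uncoated) * 100
  Ratio = 0.3 / 0.91 = 0.3297
  Reduction = (1 - 0.3297) * 100 = 67.0%

67.0%


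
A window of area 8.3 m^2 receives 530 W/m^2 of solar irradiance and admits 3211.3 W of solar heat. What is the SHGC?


Rearrange Q = Area * SHGC * Irradiance:
  SHGC = Q / (Area * Irradiance)
  SHGC = 3211.3 / (8.3 * 530) = 0.73

0.73


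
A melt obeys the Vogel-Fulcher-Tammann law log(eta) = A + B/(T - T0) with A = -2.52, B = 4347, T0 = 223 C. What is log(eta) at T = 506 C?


VFT equation: log(eta) = A + B / (T - T0)
  T - T0 = 506 - 223 = 283
  B / (T - T0) = 4347 / 283 = 15.36
  log(eta) = -2.52 + 15.36 = 12.84

12.84


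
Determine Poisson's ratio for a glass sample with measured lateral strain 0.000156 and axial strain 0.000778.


Poisson's ratio: nu = lateral strain / axial strain
  nu = 0.000156 / 0.000778 = 0.2005

0.2005


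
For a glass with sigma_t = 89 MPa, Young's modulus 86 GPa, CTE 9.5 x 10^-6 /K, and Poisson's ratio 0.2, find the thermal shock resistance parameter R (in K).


Thermal shock resistance: R = sigma * (1 - nu) / (E * alpha)
  Numerator = 89 * (1 - 0.2) = 71.2
  Denominator = 86 * 1000 * (9.5 x 10^-6) = 0.817
  R = 71.2 / 0.817 = 87.1 K

87.1 K


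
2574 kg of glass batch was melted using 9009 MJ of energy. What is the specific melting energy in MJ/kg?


Rearrange E = m * s for s:
  s = E / m
  s = 9009 / 2574 = 3.5 MJ/kg

3.5 MJ/kg


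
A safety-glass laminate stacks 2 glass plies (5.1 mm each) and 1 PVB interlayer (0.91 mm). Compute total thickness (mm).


Total thickness = glass contribution + PVB contribution
  Glass: 2 * 5.1 = 10.2 mm
  PVB: 1 * 0.91 = 0.91 mm
  Total = 10.2 + 0.91 = 11.11 mm

11.11 mm


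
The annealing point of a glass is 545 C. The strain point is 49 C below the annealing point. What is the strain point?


Strain point = annealing point - difference:
  T_strain = 545 - 49 = 496 C

496 C


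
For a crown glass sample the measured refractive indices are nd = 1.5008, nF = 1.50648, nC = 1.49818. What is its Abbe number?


Abbe number formula: Vd = (nd - 1) / (nF - nC)
  nd - 1 = 1.5008 - 1 = 0.5008
  nF - nC = 1.50648 - 1.49818 = 0.0083
  Vd = 0.5008 / 0.0083 = 60.34

60.34


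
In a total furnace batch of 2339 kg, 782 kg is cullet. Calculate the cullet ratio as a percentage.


Cullet ratio = (cullet mass / total batch mass) * 100
  Ratio = 782 / 2339 * 100 = 33.43%

33.43%


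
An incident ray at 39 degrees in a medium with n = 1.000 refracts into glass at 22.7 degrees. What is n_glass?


Apply Snell's law: n1 * sin(theta1) = n2 * sin(theta2)
  n2 = n1 * sin(theta1) / sin(theta2)
  sin(39) = 0.62932
  sin(22.7) = 0.385906
  n2 = 1.000 * 0.62932 / 0.385906 = 1.6308

1.6308


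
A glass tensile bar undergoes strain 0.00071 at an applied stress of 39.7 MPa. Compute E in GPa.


Young's modulus: E = stress / strain
  E = 39.7 MPa / 0.00071 = 55915.49 MPa
Convert to GPa: 55915.49 / 1000 = 55.92 GPa

55.92 GPa


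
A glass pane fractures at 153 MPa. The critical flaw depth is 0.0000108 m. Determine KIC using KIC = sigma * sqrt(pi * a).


Fracture toughness: KIC = sigma * sqrt(pi * a)
  pi * a = pi * 0.0000108 = 0.000033929
  sqrt(pi * a) = 0.005825
  KIC = 153 * 0.005825 = 0.891 MPa*sqrt(m)

0.891 MPa*sqrt(m)


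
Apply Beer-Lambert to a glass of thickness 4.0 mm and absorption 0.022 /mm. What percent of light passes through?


Beer-Lambert law: T = exp(-alpha * thickness)
  exponent = -0.022 * 4.0 = -0.088
  T = exp(-0.088) = 0.9158
  Percentage = 0.9158 * 100 = 91.58%

91.58%


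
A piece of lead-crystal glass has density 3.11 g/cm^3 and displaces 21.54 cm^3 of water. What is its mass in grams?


Rearrange rho = m / V:
  m = rho * V
  m = 3.11 * 21.54 = 66.989 g

66.989 g


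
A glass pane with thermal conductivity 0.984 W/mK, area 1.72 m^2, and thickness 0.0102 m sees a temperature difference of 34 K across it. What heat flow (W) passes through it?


Fourier's law: Q = k * A * dT / t
  Q = 0.984 * 1.72 * 34 / 0.0102
  Q = 57.54432 / 0.0102 = 5641.6 W

5641.6 W


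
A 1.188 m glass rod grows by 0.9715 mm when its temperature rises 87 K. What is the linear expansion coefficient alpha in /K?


Rearrange dL = alpha * L0 * dT for alpha:
  alpha = dL / (L0 * dT)
  alpha = (0.9715 / 1000) / (1.188 * 87) = 0.0000094 /K = 9.4 x 10^-6 /K

9.4 x 10^-6 /K


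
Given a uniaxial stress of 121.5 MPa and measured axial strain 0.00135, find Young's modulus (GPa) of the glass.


Young's modulus: E = stress / strain
  E = 121.5 MPa / 0.00135 = 90000 MPa
Convert to GPa: 90000 / 1000 = 90.0 GPa

90.0 GPa


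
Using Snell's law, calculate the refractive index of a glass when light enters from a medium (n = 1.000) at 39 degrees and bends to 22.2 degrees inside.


Apply Snell's law: n1 * sin(theta1) = n2 * sin(theta2)
  n2 = n1 * sin(theta1) / sin(theta2)
  sin(39) = 0.62932
  sin(22.2) = 0.377841
  n2 = 1.000 * 0.62932 / 0.377841 = 1.6656

1.6656


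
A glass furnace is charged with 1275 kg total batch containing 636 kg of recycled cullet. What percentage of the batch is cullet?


Cullet ratio = (cullet mass / total batch mass) * 100
  Ratio = 636 / 1275 * 100 = 49.88%

49.88%


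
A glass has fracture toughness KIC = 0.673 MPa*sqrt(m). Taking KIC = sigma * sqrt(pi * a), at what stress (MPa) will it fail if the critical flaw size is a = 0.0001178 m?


Rearrange KIC = sigma * sqrt(pi * a):
  sigma = KIC / sqrt(pi * a)
  sqrt(pi * 0.0001178) = 0.019237
  sigma = 0.673 / 0.019237 = 34.98 MPa

34.98 MPa


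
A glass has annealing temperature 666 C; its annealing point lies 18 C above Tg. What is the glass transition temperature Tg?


Rearrange T_anneal = Tg + offset for Tg:
  Tg = T_anneal - offset = 666 - 18 = 648 C

648 C


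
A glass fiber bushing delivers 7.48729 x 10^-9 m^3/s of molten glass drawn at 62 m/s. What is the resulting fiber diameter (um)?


Cross-sectional area from continuity:
  A = Q / v = 7.48729 x 10^-9 / 62 = 1.207627 x 10^-10 m^2
Diameter from circular cross-section:
  d = sqrt(4A / pi) * 10^6 (m -> um)
  d = sqrt(4 * 1.207627 x 10^-10 / pi) * 10^6 = 12.4 um

12.4 um


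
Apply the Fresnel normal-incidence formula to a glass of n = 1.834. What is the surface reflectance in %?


Fresnel reflectance at normal incidence:
  R = ((n - 1)/(n + 1))^2
  (n - 1)/(n + 1) = (1.834 - 1)/(1.834 + 1) = 0.294284
  R = 0.294284^2 = 0.0866031
  R(%) = 0.0866031 * 100 = 8.66%

8.66%


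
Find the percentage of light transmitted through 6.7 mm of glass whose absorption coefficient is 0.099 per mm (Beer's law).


Beer-Lambert law: T = exp(-alpha * thickness)
  exponent = -0.099 * 6.7 = -0.6633
  T = exp(-0.6633) = 0.5151
  Percentage = 0.5151 * 100 = 51.51%

51.51%


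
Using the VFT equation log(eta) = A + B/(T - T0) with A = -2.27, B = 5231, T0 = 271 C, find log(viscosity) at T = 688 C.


VFT equation: log(eta) = A + B / (T - T0)
  T - T0 = 688 - 271 = 417
  B / (T - T0) = 5231 / 417 = 12.544
  log(eta) = -2.27 + 12.544 = 10.274

10.274


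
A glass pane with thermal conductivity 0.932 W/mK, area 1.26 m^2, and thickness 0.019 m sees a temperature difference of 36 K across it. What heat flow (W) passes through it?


Fourier's law: Q = k * A * dT / t
  Q = 0.932 * 1.26 * 36 / 0.019
  Q = 42.27552 / 0.019 = 2225 W

2225 W


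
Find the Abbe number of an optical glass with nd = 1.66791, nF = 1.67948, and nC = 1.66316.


Abbe number formula: Vd = (nd - 1) / (nF - nC)
  nd - 1 = 1.66791 - 1 = 0.66791
  nF - nC = 1.67948 - 1.66316 = 0.01632
  Vd = 0.66791 / 0.01632 = 40.93

40.93


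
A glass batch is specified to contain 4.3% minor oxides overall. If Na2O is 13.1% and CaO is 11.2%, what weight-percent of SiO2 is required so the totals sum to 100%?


Known pieces sum to 100%:
  SiO2 = 100 - (others + Na2O + CaO)
  SiO2 = 100 - (4.3 + 13.1 + 11.2) = 71.4%

71.4%


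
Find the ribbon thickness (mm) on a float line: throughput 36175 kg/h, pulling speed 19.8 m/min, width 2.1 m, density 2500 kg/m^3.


Ribbon cross-section from mass balance:
  Volume rate = throughput / density = 36175 / 2500 = 14.47 m^3/h
  thickness = volume rate / (speed * 60 * width), i.e.
  thickness = throughput / (60 * speed * width * density) * 1000
  thickness = 36175 / (60 * 19.8 * 2.1 * 2500) * 1000 = 5.8 mm

5.8 mm


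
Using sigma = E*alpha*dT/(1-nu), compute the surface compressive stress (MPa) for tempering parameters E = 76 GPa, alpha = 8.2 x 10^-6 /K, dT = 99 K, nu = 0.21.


Tempering stress: sigma = E * alpha * dT / (1 - nu)
  E (MPa) = 76 * 1000 = 76000
  Numerator = 76000 * (8.2 x 10^-6) * 99 = 61.6968
  Denominator = 1 - 0.21 = 0.79
  sigma = 61.6968 / 0.79 = 78.1 MPa

78.1 MPa


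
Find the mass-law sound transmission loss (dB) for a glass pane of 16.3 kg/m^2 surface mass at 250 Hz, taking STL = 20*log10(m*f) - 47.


Mass law: STL = 20 * log10(m * f) - 47
  m * f = 16.3 * 250 = 4075
  log10(4075) = 3.61013
  STL = 20 * 3.61013 - 47 = 72.2026 - 47 = 25.2 dB

25.2 dB


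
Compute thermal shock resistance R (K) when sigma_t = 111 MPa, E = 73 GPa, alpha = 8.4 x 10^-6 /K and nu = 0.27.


Thermal shock resistance: R = sigma * (1 - nu) / (E * alpha)
  Numerator = 111 * (1 - 0.27) = 81.03
  Denominator = 73 * 1000 * (8.4 x 10^-6) = 0.6132
  R = 81.03 / 0.6132 = 132.1 K

132.1 K


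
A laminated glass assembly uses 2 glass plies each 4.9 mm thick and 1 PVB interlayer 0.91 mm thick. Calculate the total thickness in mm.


Total thickness = glass contribution + PVB contribution
  Glass: 2 * 4.9 = 9.8 mm
  PVB: 1 * 0.91 = 0.91 mm
  Total = 9.8 + 0.91 = 10.71 mm

10.71 mm


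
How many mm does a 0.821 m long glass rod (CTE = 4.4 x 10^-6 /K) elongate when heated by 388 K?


Thermal expansion formula: dL = alpha * L0 * dT
  dL = (4.4 x 10^-6) * 0.821 * 388 = 0.00140161 m
Convert to mm: 0.00140161 * 1000 = 1.4016 mm

1.4016 mm


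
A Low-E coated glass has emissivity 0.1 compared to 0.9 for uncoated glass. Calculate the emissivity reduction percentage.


Percentage reduction = (1 - coated/uncoated) * 100
  Ratio = 0.1 / 0.9 = 0.1111
  Reduction = (1 - 0.1111) * 100 = 88.9%

88.9%


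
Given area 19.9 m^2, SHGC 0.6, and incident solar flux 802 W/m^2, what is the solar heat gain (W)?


Solar heat gain: Q = Area * SHGC * Irradiance
  Q = 19.9 * 0.6 * 802 = 9575.9 W

9575.9 W


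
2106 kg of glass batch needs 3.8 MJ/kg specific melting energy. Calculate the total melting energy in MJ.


Total energy = mass * specific energy
  E = 2106 * 3.8 = 8002.8 MJ

8002.8 MJ


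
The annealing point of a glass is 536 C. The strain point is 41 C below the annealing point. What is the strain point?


Strain point = annealing point - difference:
  T_strain = 536 - 41 = 495 C

495 C


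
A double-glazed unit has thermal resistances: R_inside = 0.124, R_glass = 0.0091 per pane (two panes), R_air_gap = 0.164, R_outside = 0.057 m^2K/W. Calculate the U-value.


Total thermal resistance (series):
  R_total = R_in + R_glass + R_air + R_glass + R_out
  R_total = 0.124 + 0.0091 + 0.164 + 0.0091 + 0.057 = 0.3632 m^2K/W
U-value = 1 / R_total = 1 / 0.3632 = 2.753 W/m^2K

2.753 W/m^2K


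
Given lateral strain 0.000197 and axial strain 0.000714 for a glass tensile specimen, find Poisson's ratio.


Poisson's ratio: nu = lateral strain / axial strain
  nu = 0.000197 / 0.000714 = 0.2759

0.2759


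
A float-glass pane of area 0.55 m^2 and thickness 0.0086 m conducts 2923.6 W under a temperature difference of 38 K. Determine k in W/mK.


Fourier's law rearranged: k = Q * t / (A * dT)
  Numerator = 2923.6 * 0.0086 = 25.14296
  Denominator = 0.55 * 38 = 20.9
  k = 25.14296 / 20.9 = 1.203 W/mK

1.203 W/mK


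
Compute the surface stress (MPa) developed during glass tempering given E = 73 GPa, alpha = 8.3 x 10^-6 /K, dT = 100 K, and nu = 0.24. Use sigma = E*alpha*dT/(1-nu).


Tempering stress: sigma = E * alpha * dT / (1 - nu)
  E (MPa) = 73 * 1000 = 73000
  Numerator = 73000 * (8.3 x 10^-6) * 100 = 60.59
  Denominator = 1 - 0.24 = 0.76
  sigma = 60.59 / 0.76 = 79.7 MPa

79.7 MPa


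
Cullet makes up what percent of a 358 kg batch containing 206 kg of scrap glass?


Cullet ratio = (cullet mass / total batch mass) * 100
  Ratio = 206 / 358 * 100 = 57.54%

57.54%


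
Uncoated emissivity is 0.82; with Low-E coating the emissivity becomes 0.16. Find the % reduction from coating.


Percentage reduction = (1 - coated/uncoated) * 100
  Ratio = 0.16 / 0.82 = 0.1951
  Reduction = (1 - 0.1951) * 100 = 80.5%

80.5%


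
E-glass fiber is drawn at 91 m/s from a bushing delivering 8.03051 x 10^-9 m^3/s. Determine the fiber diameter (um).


Cross-sectional area from continuity:
  A = Q / v = 8.03051 x 10^-9 / 91 = 8.824736 x 10^-11 m^2
Diameter from circular cross-section:
  d = sqrt(4A / pi) * 10^6 (m -> um)
  d = sqrt(4 * 8.824736 x 10^-11 / pi) * 10^6 = 10.6 um

10.6 um


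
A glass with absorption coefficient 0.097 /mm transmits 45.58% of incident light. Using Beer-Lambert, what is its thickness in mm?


Rearrange T = exp(-alpha * thickness):
  thickness = -ln(T) / alpha
  T = 45.58/100 = 0.4558
  ln(T) = -0.7857
  -ln(T) = 0.7857
  thickness = 0.7857 / 0.097 = 8.1 mm

8.1 mm


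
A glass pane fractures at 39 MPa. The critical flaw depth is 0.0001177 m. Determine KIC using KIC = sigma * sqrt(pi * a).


Fracture toughness: KIC = sigma * sqrt(pi * a)
  pi * a = pi * 0.0001177 = 0.000369765
  sqrt(pi * a) = 0.019229
  KIC = 39 * 0.019229 = 0.75 MPa*sqrt(m)

0.75 MPa*sqrt(m)


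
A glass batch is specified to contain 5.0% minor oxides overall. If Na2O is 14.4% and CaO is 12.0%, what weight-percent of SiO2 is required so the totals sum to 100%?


Known pieces sum to 100%:
  SiO2 = 100 - (others + Na2O + CaO)
  SiO2 = 100 - (5.0 + 14.4 + 12.0) = 68.6%

68.6%


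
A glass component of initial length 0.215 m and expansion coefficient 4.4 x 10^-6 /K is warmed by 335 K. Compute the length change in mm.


Thermal expansion formula: dL = alpha * L0 * dT
  dL = (4.4 x 10^-6) * 0.215 * 335 = 0.00031691 m
Convert to mm: 0.00031691 * 1000 = 0.3169 mm

0.3169 mm


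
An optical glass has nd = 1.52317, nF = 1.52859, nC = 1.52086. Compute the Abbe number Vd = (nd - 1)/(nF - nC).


Abbe number formula: Vd = (nd - 1) / (nF - nC)
  nd - 1 = 1.52317 - 1 = 0.52317
  nF - nC = 1.52859 - 1.52086 = 0.00773
  Vd = 0.52317 / 0.00773 = 67.68

67.68


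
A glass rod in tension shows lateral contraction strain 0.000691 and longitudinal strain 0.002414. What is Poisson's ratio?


Poisson's ratio: nu = lateral strain / axial strain
  nu = 0.000691 / 0.002414 = 0.2862

0.2862


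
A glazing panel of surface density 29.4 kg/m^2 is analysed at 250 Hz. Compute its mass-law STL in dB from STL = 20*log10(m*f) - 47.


Mass law: STL = 20 * log10(m * f) - 47
  m * f = 29.4 * 250 = 7350
  log10(7350) = 3.86629
  STL = 20 * 3.86629 - 47 = 77.3258 - 47 = 30.3 dB

30.3 dB


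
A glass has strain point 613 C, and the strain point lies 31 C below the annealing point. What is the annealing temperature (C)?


T_anneal = T_strain + gap:
  T_anneal = 613 + 31 = 644 C

644 C


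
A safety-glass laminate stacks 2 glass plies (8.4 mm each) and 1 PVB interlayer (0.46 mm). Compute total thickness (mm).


Total thickness = glass contribution + PVB contribution
  Glass: 2 * 8.4 = 16.8 mm
  PVB: 1 * 0.46 = 0.46 mm
  Total = 16.8 + 0.46 = 17.26 mm

17.26 mm


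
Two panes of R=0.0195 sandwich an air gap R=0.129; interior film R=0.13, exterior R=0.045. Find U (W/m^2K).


Total thermal resistance (series):
  R_total = R_in + R_glass + R_air + R_glass + R_out
  R_total = 0.13 + 0.0195 + 0.129 + 0.0195 + 0.045 = 0.343 m^2K/W
U-value = 1 / R_total = 1 / 0.343 = 2.915 W/m^2K

2.915 W/m^2K


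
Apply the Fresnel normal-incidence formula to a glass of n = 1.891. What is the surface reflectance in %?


Fresnel reflectance at normal incidence:
  R = ((n - 1)/(n + 1))^2
  (n - 1)/(n + 1) = (1.891 - 1)/(1.891 + 1) = 0.308198
  R = 0.308198^2 = 0.094986
  R(%) = 0.094986 * 100 = 9.499%

9.499%


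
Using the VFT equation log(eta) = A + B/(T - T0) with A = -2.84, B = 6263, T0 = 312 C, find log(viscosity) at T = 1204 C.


VFT equation: log(eta) = A + B / (T - T0)
  T - T0 = 1204 - 312 = 892
  B / (T - T0) = 6263 / 892 = 7.021
  log(eta) = -2.84 + 7.021 = 4.181

4.181


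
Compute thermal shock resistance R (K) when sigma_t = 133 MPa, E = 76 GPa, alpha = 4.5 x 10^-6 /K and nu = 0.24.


Thermal shock resistance: R = sigma * (1 - nu) / (E * alpha)
  Numerator = 133 * (1 - 0.24) = 101.08
  Denominator = 76 * 1000 * (4.5 x 10^-6) = 0.342
  R = 101.08 / 0.342 = 295.6 K

295.6 K


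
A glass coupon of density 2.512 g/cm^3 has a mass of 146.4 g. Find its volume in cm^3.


Rearrange rho = m / V:
  V = m / rho
  V = 146.4 / 2.512 = 58.28 cm^3

58.28 cm^3


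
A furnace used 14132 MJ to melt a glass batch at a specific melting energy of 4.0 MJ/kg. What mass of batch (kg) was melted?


Rearrange E = m * s for m:
  m = E / s
  m = 14132 / 4.0 = 3533.0 kg

3533.0 kg


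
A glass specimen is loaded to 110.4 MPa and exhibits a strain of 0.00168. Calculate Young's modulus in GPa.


Young's modulus: E = stress / strain
  E = 110.4 MPa / 0.00168 = 65714.29 MPa
Convert to GPa: 65714.29 / 1000 = 65.71 GPa

65.71 GPa


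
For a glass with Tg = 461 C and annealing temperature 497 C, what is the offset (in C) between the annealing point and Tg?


Offset = T_anneal - Tg:
  offset = 497 - 461 = 36 C

36 C


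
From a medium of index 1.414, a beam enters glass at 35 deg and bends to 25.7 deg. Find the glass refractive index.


Apply Snell's law: n1 * sin(theta1) = n2 * sin(theta2)
  n2 = n1 * sin(theta1) / sin(theta2)
  sin(35) = 0.573576
  sin(25.7) = 0.433659
  n2 = 1.414 * 0.573576 / 0.433659 = 1.8702

1.8702


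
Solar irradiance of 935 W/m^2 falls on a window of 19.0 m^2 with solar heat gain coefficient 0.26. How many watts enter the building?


Solar heat gain: Q = Area * SHGC * Irradiance
  Q = 19.0 * 0.26 * 935 = 4618.9 W

4618.9 W


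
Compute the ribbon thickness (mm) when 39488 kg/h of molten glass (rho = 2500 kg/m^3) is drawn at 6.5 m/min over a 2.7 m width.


Ribbon cross-section from mass balance:
  Volume rate = throughput / density = 39488 / 2500 = 15.7952 m^3/h
  thickness = volume rate / (speed * 60 * width), i.e.
  thickness = throughput / (60 * speed * width * density) * 1000
  thickness = 39488 / (60 * 6.5 * 2.7 * 2500) * 1000 = 15.0 mm

15.0 mm


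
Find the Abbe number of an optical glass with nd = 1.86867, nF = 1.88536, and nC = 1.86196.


Abbe number formula: Vd = (nd - 1) / (nF - nC)
  nd - 1 = 1.86867 - 1 = 0.86867
  nF - nC = 1.88536 - 1.86196 = 0.0234
  Vd = 0.86867 / 0.0234 = 37.12

37.12


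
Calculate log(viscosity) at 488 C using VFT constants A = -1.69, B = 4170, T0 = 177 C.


VFT equation: log(eta) = A + B / (T - T0)
  T - T0 = 488 - 177 = 311
  B / (T - T0) = 4170 / 311 = 13.408
  log(eta) = -1.69 + 13.408 = 11.718

11.718


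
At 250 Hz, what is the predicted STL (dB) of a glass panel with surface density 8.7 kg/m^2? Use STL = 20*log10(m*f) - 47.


Mass law: STL = 20 * log10(m * f) - 47
  m * f = 8.7 * 250 = 2175
  log10(2175) = 3.33746
  STL = 20 * 3.33746 - 47 = 66.7492 - 47 = 19.7 dB

19.7 dB


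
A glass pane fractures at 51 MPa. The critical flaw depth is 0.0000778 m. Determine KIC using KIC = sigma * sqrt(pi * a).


Fracture toughness: KIC = sigma * sqrt(pi * a)
  pi * a = pi * 0.0000778 = 0.000244416
  sqrt(pi * a) = 0.015634
  KIC = 51 * 0.015634 = 0.797 MPa*sqrt(m)

0.797 MPa*sqrt(m)


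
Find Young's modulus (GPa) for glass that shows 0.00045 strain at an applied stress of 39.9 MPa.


Young's modulus: E = stress / strain
  E = 39.9 MPa / 0.00045 = 88666.67 MPa
Convert to GPa: 88666.67 / 1000 = 88.67 GPa

88.67 GPa


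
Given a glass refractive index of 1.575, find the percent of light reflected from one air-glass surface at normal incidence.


Fresnel reflectance at normal incidence:
  R = ((n - 1)/(n + 1))^2
  (n - 1)/(n + 1) = (1.575 - 1)/(1.575 + 1) = 0.223301
  R = 0.223301^2 = 0.0498633
  R(%) = 0.0498633 * 100 = 4.986%

4.986%


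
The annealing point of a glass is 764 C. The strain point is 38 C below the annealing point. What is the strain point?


Strain point = annealing point - difference:
  T_strain = 764 - 38 = 726 C

726 C


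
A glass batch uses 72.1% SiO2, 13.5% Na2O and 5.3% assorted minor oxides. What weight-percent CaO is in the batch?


Pieces sum to 100%:
  CaO = 100 - (SiO2 + Na2O + others)
  CaO = 100 - (72.1 + 13.5 + 5.3) = 9.1%

9.1%


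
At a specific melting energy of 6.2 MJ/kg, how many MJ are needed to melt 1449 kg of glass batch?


Total energy = mass * specific energy
  E = 1449 * 6.2 = 8983.8 MJ

8983.8 MJ


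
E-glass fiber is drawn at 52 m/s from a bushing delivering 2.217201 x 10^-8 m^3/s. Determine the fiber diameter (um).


Cross-sectional area from continuity:
  A = Q / v = 2.217201 x 10^-8 / 52 = 4.263848 x 10^-10 m^2
Diameter from circular cross-section:
  d = sqrt(4A / pi) * 10^6 (m -> um)
  d = sqrt(4 * 4.263848 x 10^-10 / pi) * 10^6 = 23.3 um

23.3 um


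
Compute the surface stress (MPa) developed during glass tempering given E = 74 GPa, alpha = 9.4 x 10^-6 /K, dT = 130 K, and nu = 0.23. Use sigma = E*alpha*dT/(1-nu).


Tempering stress: sigma = E * alpha * dT / (1 - nu)
  E (MPa) = 74 * 1000 = 74000
  Numerator = 74000 * (9.4 x 10^-6) * 130 = 90.428
  Denominator = 1 - 0.23 = 0.77
  sigma = 90.428 / 0.77 = 117.4 MPa

117.4 MPa


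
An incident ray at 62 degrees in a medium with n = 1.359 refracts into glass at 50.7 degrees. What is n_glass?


Apply Snell's law: n1 * sin(theta1) = n2 * sin(theta2)
  n2 = n1 * sin(theta1) / sin(theta2)
  sin(62) = 0.882948
  sin(50.7) = 0.77384
  n2 = 1.359 * 0.882948 / 0.77384 = 1.5506

1.5506


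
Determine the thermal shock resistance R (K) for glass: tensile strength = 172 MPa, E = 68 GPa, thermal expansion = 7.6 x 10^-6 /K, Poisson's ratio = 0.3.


Thermal shock resistance: R = sigma * (1 - nu) / (E * alpha)
  Numerator = 172 * (1 - 0.3) = 120.4
  Denominator = 68 * 1000 * (7.6 x 10^-6) = 0.5168
  R = 120.4 / 0.5168 = 233.0 K

233.0 K


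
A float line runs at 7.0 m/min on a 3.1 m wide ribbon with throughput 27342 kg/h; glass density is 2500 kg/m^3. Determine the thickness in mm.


Ribbon cross-section from mass balance:
  Volume rate = throughput / density = 27342 / 2500 = 10.9368 m^3/h
  thickness = volume rate / (speed * 60 * width), i.e.
  thickness = throughput / (60 * speed * width * density) * 1000
  thickness = 27342 / (60 * 7.0 * 3.1 * 2500) * 1000 = 8.4 mm

8.4 mm


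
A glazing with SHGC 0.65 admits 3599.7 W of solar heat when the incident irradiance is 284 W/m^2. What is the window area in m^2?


Rearrange Q = Area * SHGC * Irradiance:
  Area = Q / (SHGC * Irradiance)
  Area = 3599.7 / (0.65 * 284) = 19.5 m^2

19.5 m^2


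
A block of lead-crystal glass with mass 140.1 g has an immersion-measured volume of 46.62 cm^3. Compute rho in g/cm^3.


Use the definition of density:
  rho = mass / volume
  rho = 140.1 / 46.62 = 3.005 g/cm^3

3.005 g/cm^3


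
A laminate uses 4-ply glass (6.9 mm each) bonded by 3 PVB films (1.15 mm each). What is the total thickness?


Total thickness = glass contribution + PVB contribution
  Glass: 4 * 6.9 = 27.6 mm
  PVB: 3 * 1.15 = 3.45 mm
  Total = 27.6 + 3.45 = 31.05 mm

31.05 mm


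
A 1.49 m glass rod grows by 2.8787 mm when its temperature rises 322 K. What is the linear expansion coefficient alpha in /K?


Rearrange dL = alpha * L0 * dT for alpha:
  alpha = dL / (L0 * dT)
  alpha = (2.8787 / 1000) / (1.49 * 322) = 0.000006 /K = 6 x 10^-6 /K

6 x 10^-6 /K


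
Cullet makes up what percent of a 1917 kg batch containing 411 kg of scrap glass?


Cullet ratio = (cullet mass / total batch mass) * 100
  Ratio = 411 / 1917 * 100 = 21.44%

21.44%


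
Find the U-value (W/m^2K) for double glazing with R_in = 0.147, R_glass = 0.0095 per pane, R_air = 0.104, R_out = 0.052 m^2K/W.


Total thermal resistance (series):
  R_total = R_in + R_glass + R_air + R_glass + R_out
  R_total = 0.147 + 0.0095 + 0.104 + 0.0095 + 0.052 = 0.322 m^2K/W
U-value = 1 / R_total = 1 / 0.322 = 3.106 W/m^2K

3.106 W/m^2K


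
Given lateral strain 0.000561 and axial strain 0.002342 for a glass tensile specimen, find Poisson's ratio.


Poisson's ratio: nu = lateral strain / axial strain
  nu = 0.000561 / 0.002342 = 0.2395

0.2395


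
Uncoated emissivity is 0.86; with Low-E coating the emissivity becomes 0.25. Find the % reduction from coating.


Percentage reduction = (1 - coated/uncoated) * 100
  Ratio = 0.25 / 0.86 = 0.2907
  Reduction = (1 - 0.2907) * 100 = 70.9%

70.9%


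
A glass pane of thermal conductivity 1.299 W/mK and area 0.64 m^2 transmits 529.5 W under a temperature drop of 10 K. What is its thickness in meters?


Fourier's law: t = k * A * dT / Q
  t = 1.299 * 0.64 * 10 / 529.5
  t = 8.3136 / 529.5 = 0.0157 m

0.0157 m


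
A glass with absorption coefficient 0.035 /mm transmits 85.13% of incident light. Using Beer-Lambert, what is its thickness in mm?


Rearrange T = exp(-alpha * thickness):
  thickness = -ln(T) / alpha
  T = 85.13/100 = 0.8513
  ln(T) = -0.16099
  -ln(T) = 0.16099
  thickness = 0.16099 / 0.035 = 4.6 mm

4.6 mm


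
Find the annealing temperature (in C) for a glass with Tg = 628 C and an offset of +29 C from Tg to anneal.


The annealing temperature is Tg plus the offset:
  T_anneal = 628 + 29 = 657 C

657 C


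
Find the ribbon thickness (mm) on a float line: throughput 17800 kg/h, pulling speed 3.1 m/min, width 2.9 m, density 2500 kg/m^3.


Ribbon cross-section from mass balance:
  Volume rate = throughput / density = 17800 / 2500 = 7.12 m^3/h
  thickness = volume rate / (speed * 60 * width), i.e.
  thickness = throughput / (60 * speed * width * density) * 1000
  thickness = 17800 / (60 * 3.1 * 2.9 * 2500) * 1000 = 13.2 mm

13.2 mm
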